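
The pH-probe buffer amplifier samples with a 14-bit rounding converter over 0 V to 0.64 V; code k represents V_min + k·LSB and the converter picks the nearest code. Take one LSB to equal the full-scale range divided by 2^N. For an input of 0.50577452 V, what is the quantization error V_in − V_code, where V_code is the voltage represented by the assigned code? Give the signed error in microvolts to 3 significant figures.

−6.73 µV

Span = 0.64 V. LSB = 0.64 V / 2^14 ≈ 39.06 µV.
(V_in − V_min)/LSB = (0.50577452 − (0)) × 16384/0.64 = 12947.8277 → nearest code k = 12948.
Reconstructed level: 0 + 12948 × 0.64/16384 V = 0.50578125000 V.
Error = V_in − V_code = 0.50577452 − (0.50578125000) = −6.73 µV.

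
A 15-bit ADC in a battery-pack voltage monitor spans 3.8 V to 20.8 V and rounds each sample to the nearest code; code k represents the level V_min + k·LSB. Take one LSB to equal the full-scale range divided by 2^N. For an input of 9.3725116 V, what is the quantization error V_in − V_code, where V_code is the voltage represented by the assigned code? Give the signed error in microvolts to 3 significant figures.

Full-scale range = 20.8 V − (3.8 V) = 17 V. LSB = 17 V / 2^15 ≈ 0.5188 mV.
(9.3725116 − (3.8)) / LSB = 5.5725116 × 32768/17 = 10741.1800. Nearest integer: k = 10741.
V_code = 3.8 + (10741/32768) × 17 = 9.3724182129 V.
V_in − V_code = 9.3725116 − (9.3724182129) = +93.4 µV.

+93.4 µV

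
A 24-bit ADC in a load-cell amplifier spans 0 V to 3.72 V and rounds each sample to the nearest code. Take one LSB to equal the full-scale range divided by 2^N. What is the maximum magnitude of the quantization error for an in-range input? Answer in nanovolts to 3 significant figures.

Span = 3.72 V.
Step size = 3.72/16777216 V = 221.73 nV.
Worst-case error for round-to-nearest is half an LSB: 111 nV.

111 nV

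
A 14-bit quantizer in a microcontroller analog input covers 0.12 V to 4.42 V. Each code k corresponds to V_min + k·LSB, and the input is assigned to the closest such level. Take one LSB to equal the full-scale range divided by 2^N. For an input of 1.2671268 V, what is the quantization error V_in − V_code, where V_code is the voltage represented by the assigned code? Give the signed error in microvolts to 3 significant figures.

−47.3 µV

Full-scale range = 4.42 V − (0.12 V) = 4.3 V. LSB = 4.3 V / 2^14 ≈ 262.5 µV.
(V_in − V_min)/LSB = (1.2671268 − (0.12)) × 16384/4.3 = 4370.8199 → nearest code k = 4371.
V_code = V_min + k × range/2^14 = 0.12 + 4371 × 4.3/16384 = 1.2671740723 V.
Error = V_in − V_code = 1.2671268 − (1.2671740723) = −47.3 µV.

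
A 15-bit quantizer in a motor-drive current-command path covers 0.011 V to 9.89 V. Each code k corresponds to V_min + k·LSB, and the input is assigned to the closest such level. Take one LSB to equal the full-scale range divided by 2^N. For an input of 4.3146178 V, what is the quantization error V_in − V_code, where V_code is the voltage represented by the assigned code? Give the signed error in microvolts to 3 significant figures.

−54.2 µV

Full-scale range = 9.89 V − (0.011 V) = 9.879 V. LSB = 9.879 V / 2^15 ≈ 301.5 µV.
(V_in − V_min)/LSB = (4.3146178 − (0.011)) × 32768/9.879 = 14274.8201 → nearest code k = 14275.
V_code = V_min + k × range/2^15 = 0.011 + 14275 × 9.879/32768 = 4.3146720276 V.
e = 4.3146178 − (4.3146720276) = −54.2 µV.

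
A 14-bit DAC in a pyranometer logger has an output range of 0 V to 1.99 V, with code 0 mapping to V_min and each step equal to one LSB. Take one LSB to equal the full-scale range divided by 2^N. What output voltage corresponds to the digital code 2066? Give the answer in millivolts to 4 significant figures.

Full-scale range = 1.99 V. LSB = 1.99 V / 2^14.
V_out = V_min + code × LSB = 0 V + 2066 × 1.99 V / 16384
      = 0 + 0.250936 = 0.250936 V.

250.9 mV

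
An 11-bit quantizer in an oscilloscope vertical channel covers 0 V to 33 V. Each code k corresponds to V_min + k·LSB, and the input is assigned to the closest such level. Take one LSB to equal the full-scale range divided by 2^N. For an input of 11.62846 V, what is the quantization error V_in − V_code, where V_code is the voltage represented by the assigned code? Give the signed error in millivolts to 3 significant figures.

−5.33 mV

Span = 33 V. LSB = 33 V / 2^11 ≈ 16.11 mV.
(V_in − V_min)/LSB = (11.62846 − (0)) × 2048/33 = 721.6693 → nearest code k = 722.
V_code = 0 + (722/2048) × 33 = 11.63378906 V.
V_in − V_code = 11.62846 − (11.63378906) = −5.33 mV.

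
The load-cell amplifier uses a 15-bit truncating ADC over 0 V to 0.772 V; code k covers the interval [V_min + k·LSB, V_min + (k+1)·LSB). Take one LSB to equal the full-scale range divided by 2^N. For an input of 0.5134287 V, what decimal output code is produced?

Span = 0.772 V. LSB = 0.772 V / 2^15 ≈ 23.56 µV.
V_in − V_min = 0.5134287 − (0) = 0.5134287 V.
Divide by LSB: 0.5134287 × 32768/0.772 = 21792.7871.
Truncating gives code 21792.

21792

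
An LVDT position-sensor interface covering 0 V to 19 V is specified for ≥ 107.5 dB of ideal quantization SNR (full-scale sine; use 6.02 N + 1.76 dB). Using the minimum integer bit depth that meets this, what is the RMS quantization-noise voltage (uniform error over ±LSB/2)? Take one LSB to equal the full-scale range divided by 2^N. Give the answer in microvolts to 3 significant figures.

Full-scale range = 19 V.
N ≥ (107.5 − 1.76)/6.02 = 17.565 → N_min = 18.
LSB = 19 V / 2^18 = 72.479 µV.
V_rms = LSB/√12 = 20.9 µV.

20.9 µV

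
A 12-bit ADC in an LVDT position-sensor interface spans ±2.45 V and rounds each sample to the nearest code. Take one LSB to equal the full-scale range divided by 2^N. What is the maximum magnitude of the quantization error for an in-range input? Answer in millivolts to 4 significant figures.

Full-scale range = 2.45 V − (-2.45 V) = 4.9 V.
Step size = 4.9/4096 V = 1.19629 mV.
Worst-case error for round-to-nearest is half an LSB: 0.5981 mV.

0.5981 mV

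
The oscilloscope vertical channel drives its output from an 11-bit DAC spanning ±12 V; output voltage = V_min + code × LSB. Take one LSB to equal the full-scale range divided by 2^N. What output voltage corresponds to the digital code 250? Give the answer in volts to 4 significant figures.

Range = 12 − (-12) = 24 V. LSB = 24 V / 2^11.
V_out = -12 + 250 × (24/2048) V
      = -12 V + 2.92969 V = -9.07031 V.

-9.070 V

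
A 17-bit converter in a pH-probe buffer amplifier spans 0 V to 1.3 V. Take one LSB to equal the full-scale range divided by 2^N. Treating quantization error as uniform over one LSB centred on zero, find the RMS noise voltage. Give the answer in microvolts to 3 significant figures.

Range is 1.3 V.
LSB = 1.3 V ÷ 2^17 = 1.3/131072 V = 9.9182 µV.
σ_q = LSB/√12 = 9.9182 µV/3.4641 = 2.86 µV.

2.86 µV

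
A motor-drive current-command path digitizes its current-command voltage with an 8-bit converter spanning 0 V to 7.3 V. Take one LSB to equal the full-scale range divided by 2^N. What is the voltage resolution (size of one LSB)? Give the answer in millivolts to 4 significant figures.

28.52 mV

V_FS = 7.3 V.
There are 2^8 = 256 steps.
One LSB is 7.3 V / 256 = 28.52 mV.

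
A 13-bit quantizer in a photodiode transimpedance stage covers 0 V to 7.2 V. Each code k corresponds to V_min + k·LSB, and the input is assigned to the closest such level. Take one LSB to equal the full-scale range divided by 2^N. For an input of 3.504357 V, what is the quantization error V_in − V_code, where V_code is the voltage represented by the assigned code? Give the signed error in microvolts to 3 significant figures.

Range is 7.2 V. LSB = 7.2 V / 2^13 ≈ 0.8789 mV.
(V_in − V_min)/LSB = (3.504357 − (0)) × 8192/7.2 = 3987.1795 → nearest code k = 3987.
V_code = V_min + k × range/2^13 = 0 + 3987 × 7.2/8192 = 3.504199219 V.
e = 3.504357 − (3.504199219) = +158 µV.

+158 µV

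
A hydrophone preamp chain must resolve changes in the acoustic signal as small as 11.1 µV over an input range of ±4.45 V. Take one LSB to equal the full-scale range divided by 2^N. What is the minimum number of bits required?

Full-scale range = 4.45 V − (-4.45 V) = 8.9 V.
Required number of levels: 8.9/11.1 µV = 801800; smallest N with 2^N ≥ that is 20.

20 bits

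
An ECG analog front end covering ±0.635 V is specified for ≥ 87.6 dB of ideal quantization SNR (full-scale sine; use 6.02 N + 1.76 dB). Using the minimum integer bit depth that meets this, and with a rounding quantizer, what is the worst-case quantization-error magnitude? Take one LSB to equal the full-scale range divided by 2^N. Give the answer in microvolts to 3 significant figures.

Span: 0.635 V − (-0.635 V) = 1.27 V.
Solving 6.02 N ≥ 87.6 − 1.76: N ≥ 14.259. Round up → N = 15.
LSB = 1.27 V ÷ 2^15 = 1.27/32768 V = 38.757 µV.
Max error for round-to-nearest is LSB/2 = 19.4 µV.

19.4 µV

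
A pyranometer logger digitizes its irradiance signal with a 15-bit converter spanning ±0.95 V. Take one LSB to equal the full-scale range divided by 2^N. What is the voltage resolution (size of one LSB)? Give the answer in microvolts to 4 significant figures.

57.98 µV

Range = 0.95 − (-0.95) = 1.9 V.
Number of codes = 2^15 = 32768.
One LSB is 1.9 V / 32768 = 57.98 µV.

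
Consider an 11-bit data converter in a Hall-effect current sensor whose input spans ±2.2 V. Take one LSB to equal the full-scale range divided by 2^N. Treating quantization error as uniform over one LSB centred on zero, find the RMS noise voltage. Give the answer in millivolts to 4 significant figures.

Span: 2.2 V − (-2.2 V) = 4.4 V.
One LSB is 4.4 V / 2048 = 2.14844 mV.
RMS of a uniform error over width LSB is LSB/√12 = 0.6202 mV.

0.6202 mV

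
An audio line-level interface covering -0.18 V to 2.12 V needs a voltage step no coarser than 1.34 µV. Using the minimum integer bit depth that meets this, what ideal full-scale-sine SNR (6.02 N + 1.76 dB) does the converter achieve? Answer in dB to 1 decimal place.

128.2 dB

Full-scale range = 2.12 V − (-0.18 V) = 2.3 V.
Required number of levels: 2.3/1.34 µV = 1.7164e6; smallest N with 2^N ≥ that is 21.
SNR = 6.02 × 21 + 1.76 = 128.18 dB.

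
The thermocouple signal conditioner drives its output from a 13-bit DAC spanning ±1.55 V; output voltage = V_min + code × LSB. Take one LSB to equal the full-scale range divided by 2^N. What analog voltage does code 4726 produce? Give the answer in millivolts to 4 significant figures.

238.4 mV

Range = 1.55 − (-1.55) = 3.1 V. LSB = 3.1 V / 2^13.
Output = V_min + (4726/8192) × range = -1.55 + 0.576904 × 3.1 V
      = -1.55 V + 1.78840 V = 0.238403 V.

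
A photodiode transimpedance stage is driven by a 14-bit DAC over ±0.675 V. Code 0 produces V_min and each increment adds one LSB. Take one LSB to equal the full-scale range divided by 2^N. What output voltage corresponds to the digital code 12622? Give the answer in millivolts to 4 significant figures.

365.0 mV

The full-scale span is 0.675 − (-0.675) = 1.35 V. LSB = 1.35 V / 2^14.
Output = V_min + (12622/16384) × range = -0.675 + 0.770386 × 1.35 V
      = -0.675 V + 1.04002 V = 0.365021 V.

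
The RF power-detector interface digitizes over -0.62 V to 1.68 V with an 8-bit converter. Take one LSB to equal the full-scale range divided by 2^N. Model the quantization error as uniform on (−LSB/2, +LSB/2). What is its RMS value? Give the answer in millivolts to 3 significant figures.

Full-scale range = 1.68 V − (-0.62 V) = 2.3 V.
One LSB is 2.3 V / 256 = 8.9844 mV.
For a uniform distribution on [−LSB/2, +LSB/2], V_rms = LSB/√12 = 8.9844 mV/3.4641 = 2.59 mV.

2.59 mV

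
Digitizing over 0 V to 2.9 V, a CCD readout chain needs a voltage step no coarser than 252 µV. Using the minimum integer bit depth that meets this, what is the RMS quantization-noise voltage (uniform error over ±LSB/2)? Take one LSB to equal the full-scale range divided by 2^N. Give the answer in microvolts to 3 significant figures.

51.1 µV

Full-scale range = 2.9 V.
Levels needed ≥ 2.9/252 µV = 11510. 2^14 = 16384 suffices, so N_min = 14.
One LSB is 2.9 V / 16384 = 177.00 µV.
RMS noise = LSB/√12 = 51.1 µV.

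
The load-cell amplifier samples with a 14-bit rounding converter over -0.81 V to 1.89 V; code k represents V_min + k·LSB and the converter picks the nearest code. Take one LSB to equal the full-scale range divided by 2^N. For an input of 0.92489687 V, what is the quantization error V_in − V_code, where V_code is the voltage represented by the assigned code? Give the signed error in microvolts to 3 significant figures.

−64.1 µV

Span: 1.89 V − (-0.81 V) = 2.7 V. LSB = 2.7 V / 2^14 ≈ 164.8 µV.
Position in LSBs: (0.92489687 − (-0.81)) × 16384/2.7 = 10527.6112; rounding gives k = 10528.
V_code = -0.81 + (10528/16384) × 2.7 = 0.92496093750 V.
Error = V_in − V_code = 0.92489687 − (0.92496093750) = −64.1 µV.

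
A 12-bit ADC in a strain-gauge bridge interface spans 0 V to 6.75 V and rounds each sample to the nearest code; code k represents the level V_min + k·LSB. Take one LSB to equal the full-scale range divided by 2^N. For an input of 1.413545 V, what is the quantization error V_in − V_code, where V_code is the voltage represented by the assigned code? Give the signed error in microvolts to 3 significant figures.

Full-scale range = 6.75 V. LSB = 6.75 V / 2^12 ≈ 1.648 mV.
Position in LSBs: (1.413545 − (0)) × 4096/6.75 = 857.7600; rounding gives k = 858.
Reconstructed level: 0 + 858 × 6.75/4096 V = 1.413940430 V.
V_in − V_code = 1.413545 − (1.413940430) = −395 µV.

−395 µV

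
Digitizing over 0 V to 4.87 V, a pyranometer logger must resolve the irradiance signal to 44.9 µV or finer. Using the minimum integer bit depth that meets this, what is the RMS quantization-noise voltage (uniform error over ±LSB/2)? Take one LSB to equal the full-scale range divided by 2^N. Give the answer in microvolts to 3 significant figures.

Range is 4.87 V.
Levels needed ≥ 4.87/44.9 µV = 108500. 2^17 = 131072 suffices, so N_min = 17.
LSB = 4.87 V / 2^17 = 37.155 µV.
V_rms = LSB/√12 = 10.7 µV.

10.7 µV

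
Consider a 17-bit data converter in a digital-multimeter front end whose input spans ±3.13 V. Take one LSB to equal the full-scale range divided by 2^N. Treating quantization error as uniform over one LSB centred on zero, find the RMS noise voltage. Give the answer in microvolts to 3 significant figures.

13.8 µV

The full-scale span is 3.13 − (-3.13) = 6.26 V.
One LSB is 6.26 V / 131072 = 47.760 µV.
V_rms = LSB/√12 = 47.760 µV / √12 = 13.8 µV.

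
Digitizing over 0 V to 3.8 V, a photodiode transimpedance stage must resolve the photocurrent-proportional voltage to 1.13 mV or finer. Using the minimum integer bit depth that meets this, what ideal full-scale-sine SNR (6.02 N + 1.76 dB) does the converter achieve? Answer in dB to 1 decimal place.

Full-scale range = 3.8 V.
Levels needed ≥ 3.8/1.13 mV = 3363. 2^12 = 4096 suffices, so N_min = 12.
SNR = 6.02 × 12 + 1.76 = 74.00 dB.

74.0 dB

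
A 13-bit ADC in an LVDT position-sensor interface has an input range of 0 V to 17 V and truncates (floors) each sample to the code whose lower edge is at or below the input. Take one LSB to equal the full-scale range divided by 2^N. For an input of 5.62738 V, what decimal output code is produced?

2711

Span = 17 V. LSB = 17 V / 2^13 ≈ 2.075 mV.
V_in − V_min = 5.62738 − (0) = 5.62738 V.
Divide by LSB: 5.62738 × 8192/17 = 2711.7351.
Truncating gives code 2711.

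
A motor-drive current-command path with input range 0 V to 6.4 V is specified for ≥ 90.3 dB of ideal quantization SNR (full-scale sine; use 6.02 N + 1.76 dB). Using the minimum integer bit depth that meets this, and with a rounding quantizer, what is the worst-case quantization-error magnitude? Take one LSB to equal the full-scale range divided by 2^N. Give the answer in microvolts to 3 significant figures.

97.7 µV

Span = 6.4 V.
Required N = ⌈(90.3 − 1.76)/6.02⌉ = ⌈14.708⌉ = 15.
One LSB is 6.4 V / 32768 = 195.31 µV.
Half an LSB is 97.7 µV.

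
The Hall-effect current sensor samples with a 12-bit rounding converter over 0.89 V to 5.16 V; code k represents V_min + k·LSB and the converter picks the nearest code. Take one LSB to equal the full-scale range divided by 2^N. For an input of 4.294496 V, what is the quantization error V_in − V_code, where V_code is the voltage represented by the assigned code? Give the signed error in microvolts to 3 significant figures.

−245 µV

Full-scale range = 5.16 V − (0.89 V) = 4.27 V. LSB = 4.27 V / 2^12 ≈ 1.042 mV.
(4.294496 − (0.89)) / LSB = 3.404496 × 4096/4.27 = 3265.7648. Nearest integer: k = 3266.
V_code = 0.89 + (3266/4096) × 4.27 = 4.294741211 V.
Error = V_in − V_code = 4.294496 − (4.294741211) = −245 µV.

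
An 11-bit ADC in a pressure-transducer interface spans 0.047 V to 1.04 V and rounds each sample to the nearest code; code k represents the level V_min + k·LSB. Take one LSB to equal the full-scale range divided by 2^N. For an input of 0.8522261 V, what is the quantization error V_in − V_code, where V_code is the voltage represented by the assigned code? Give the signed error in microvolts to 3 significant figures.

The full-scale span is 1.04 − (0.047) = 0.993 V. LSB = 0.993 V / 2^11 ≈ 484.9 µV.
Position in LSBs: (0.8522261 − (0.047)) × 2048/0.993 = 1660.7281; rounding gives k = 1661.
V_code = 0.047 + (1661/2048) × 0.993 = 0.8523579102 V.
e = 0.8522261 − (0.8523579102) = −132 µV.

−132 µV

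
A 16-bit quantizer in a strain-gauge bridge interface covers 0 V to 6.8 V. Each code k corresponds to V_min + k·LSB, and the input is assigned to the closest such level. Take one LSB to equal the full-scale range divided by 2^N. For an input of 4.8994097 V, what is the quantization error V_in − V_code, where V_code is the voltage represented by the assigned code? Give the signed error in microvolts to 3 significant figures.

−22.7 µV

V_FS = 6.8 V. LSB = 6.8 V / 2^16 ≈ 103.8 µV.
Position in LSBs: (4.8994097 − (0)) × 65536/6.8 = 47218.7815; rounding gives k = 47219.
Reconstructed level: 0 + 47219 × 6.8/65536 V = 4.8994323730 V.
V_in − V_code = 4.8994097 − (4.8994323730) = −22.7 µV.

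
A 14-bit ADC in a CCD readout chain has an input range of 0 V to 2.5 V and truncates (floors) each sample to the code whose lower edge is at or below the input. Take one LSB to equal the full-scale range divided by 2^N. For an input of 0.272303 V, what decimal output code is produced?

Span = 2.5 V. LSB = 2.5 V / 2^14 ≈ 152.6 µV.
(V_in − V_min) × 2^14/range = (0.272303 − (0)) × 16384/2.5 = 1784.565.
Floor → code = 1784.

1784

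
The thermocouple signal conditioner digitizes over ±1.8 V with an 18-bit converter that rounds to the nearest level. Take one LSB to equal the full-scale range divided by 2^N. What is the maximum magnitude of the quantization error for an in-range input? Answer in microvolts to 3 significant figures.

Span: 1.8 V − (-1.8 V) = 3.6 V.
LSB = 3.6 V / 2^18 = 13.733 µV.
Worst-case error for round-to-nearest is half an LSB: 6.87 µV.

6.87 µV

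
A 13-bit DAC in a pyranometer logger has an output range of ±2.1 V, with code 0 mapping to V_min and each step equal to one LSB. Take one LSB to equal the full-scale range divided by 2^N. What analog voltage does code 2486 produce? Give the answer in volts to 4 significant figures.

Full-scale range = 2.1 V − (-2.1 V) = 4.2 V. LSB = 4.2 V / 2^13.
V_out = -2.1 + 2486 × (4.2/8192) V
      = -2.1 + 1.27456 = -0.825439 V.

-0.8254 V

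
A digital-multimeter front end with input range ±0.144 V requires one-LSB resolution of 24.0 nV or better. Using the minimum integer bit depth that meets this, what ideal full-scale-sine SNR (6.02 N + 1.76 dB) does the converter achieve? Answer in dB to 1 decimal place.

Range = 0.144 − (-0.144) = 0.288 V.
Levels needed ≥ 0.288/24.0 nV = 1.200e7. 2^24 = 16777216 suffices, so N_min = 24.
SNR = 6.02 × 24 + 1.76 = 146.24 dB.

146.2 dB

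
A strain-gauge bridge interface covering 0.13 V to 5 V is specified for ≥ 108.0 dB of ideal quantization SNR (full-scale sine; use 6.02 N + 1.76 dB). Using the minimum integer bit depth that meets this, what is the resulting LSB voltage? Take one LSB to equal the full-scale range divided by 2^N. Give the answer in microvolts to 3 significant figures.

Full-scale range = 5 V − (0.13 V) = 4.87 V.
Solving 6.02 N ≥ 108.0 − 1.76: N ≥ 17.648. Round up → N = 18.
LSB = 4.87 V ÷ 2^18 = 4.87/262144 V = 18.6 µV.

18.6 µV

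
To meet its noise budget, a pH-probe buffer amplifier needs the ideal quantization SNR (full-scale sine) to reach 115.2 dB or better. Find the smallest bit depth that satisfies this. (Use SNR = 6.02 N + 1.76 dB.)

19 bits

Solving 6.02 N ≥ 115.2 − 1.76: N ≥ 18.844. Round up → N = 19.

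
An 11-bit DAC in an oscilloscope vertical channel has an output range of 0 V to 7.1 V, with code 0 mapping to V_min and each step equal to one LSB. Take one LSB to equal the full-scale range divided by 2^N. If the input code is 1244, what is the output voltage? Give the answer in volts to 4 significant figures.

4.313 V

Span = 7.1 V. LSB = 7.1 V / 2^11.
V_out = V_min + code × LSB = 0 V + 1244 × 7.1 V / 2048
      = 0 + 4.31270 = 4.31270 V.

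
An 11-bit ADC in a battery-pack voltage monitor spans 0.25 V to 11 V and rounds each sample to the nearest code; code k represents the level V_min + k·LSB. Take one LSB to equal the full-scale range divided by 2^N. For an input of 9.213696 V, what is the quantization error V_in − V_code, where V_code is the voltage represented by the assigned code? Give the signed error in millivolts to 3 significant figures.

−1.64 mV

Span: 11 V − (0.25 V) = 10.75 V. LSB = 10.75 V / 2^11 ≈ 5.249 mV.
Position in LSBs: (9.213696 − (0.25)) × 2048/10.75 = 1707.6883; rounding gives k = 1708.
V_code = 0.25 + (1708/2048) × 10.75 = 9.215332031 V.
Error = V_in − V_code = 9.213696 − (9.215332031) = −1.64 mV.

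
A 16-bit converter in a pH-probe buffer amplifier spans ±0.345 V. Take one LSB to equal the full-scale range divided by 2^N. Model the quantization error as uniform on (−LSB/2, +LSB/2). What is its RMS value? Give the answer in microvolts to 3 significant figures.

The full-scale span is 0.345 − (-0.345) = 0.69 V.
LSB = 0.69 V / 2^16 = 10.529 µV.
For a uniform distribution on [−LSB/2, +LSB/2], V_rms = LSB/√12 = 10.529 µV/3.4641 = 3.04 µV.

3.04 µV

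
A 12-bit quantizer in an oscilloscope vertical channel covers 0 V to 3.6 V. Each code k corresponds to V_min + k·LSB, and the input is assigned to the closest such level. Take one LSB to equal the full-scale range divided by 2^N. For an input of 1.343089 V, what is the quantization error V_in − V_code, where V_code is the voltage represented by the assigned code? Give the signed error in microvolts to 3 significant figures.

+120 µV

Full-scale range = 3.6 V. LSB = 3.6 V / 2^12 ≈ 0.8789 mV.
(V_in − V_min)/LSB = (1.343089 − (0)) × 4096/3.6 = 1528.1368 → nearest code k = 1528.
V_code = V_min + k × range/2^12 = 0 + 1528 × 3.6/4096 = 1.342968750 V.
V_in − V_code = 1.343089 − (1.342968750) = +120 µV.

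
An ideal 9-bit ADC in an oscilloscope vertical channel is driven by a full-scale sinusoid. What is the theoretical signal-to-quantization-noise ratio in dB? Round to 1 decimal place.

For an ideal N-bit converter with full-scale sine input, SNR = 6.02 N + 1.76 dB. SNR = 6.02 × 9 + 1.76 = 54.18 + 1.76 = 55.94 dB.

55.9 dB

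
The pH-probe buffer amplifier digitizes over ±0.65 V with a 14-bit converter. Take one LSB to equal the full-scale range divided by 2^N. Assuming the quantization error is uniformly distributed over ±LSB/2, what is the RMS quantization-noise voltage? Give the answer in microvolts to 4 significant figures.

Full-scale range = 0.65 V − (-0.65 V) = 1.3 V.
LSB = 1.3 V ÷ 2^14 = 1.3/16384 V = 79.3457 µV.
V_rms = LSB/√12 = 79.3457 µV / √12 = 22.91 µV.

22.91 µV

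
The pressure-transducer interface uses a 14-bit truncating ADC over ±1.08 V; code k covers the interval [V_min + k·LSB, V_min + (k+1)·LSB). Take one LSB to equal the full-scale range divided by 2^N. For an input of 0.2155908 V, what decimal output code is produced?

9827

Range = 1.08 − (-1.08) = 2.16 V. LSB = 2.16 V / 2^14 ≈ 131.8 µV.
code = ⌊(V_in − V_min)/LSB⌋ = ⌊(V_in − V_min) × 2^14 / range⌋
     = ⌊(0.2155908 − (-1.08)) × 16384 / 2.16⌋ = ⌊1.2955908 × 16384/2.16⌋
     = ⌊9827.296⌋ = 9827.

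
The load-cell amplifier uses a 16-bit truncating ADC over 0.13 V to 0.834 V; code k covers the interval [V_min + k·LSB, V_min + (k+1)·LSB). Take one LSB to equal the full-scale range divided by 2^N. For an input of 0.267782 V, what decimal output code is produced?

12826

Span: 0.834 V − (0.13 V) = 0.704 V. LSB = 0.704 V / 2^16 ≈ 10.74 µV.
V_in − V_min = 0.267782 − (0.13) = 0.137782 V.
Divide by LSB: 0.137782 × 65536/0.704 = 12826.2516.
Truncating gives code 12826.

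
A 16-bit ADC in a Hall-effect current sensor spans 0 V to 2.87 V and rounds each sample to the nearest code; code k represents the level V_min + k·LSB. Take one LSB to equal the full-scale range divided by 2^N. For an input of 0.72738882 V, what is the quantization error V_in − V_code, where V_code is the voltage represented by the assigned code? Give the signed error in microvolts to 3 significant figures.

−8.34 µV

V_FS = 2.87 V. LSB = 2.87 V / 2^16 ≈ 43.79 µV.
(V_in − V_min)/LSB = (0.72738882 − (0)) × 65536/2.87 = 16609.8097 → nearest code k = 16610.
Reconstructed level: 0 + 16610 × 2.87/65536 V = 0.72739715576 V.
e = 0.72738882 − (0.72739715576) = −8.34 µV.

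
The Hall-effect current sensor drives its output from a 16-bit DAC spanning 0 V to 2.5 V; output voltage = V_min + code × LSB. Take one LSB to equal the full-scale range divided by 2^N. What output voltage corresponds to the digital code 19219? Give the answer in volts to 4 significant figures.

0.7331 V

V_FS = 2.5 V. LSB = 2.5 V / 2^16.
V_out = 0 + 19219 × (2.5/65536) V
      = 0 + 0.733147 = 0.733147 V.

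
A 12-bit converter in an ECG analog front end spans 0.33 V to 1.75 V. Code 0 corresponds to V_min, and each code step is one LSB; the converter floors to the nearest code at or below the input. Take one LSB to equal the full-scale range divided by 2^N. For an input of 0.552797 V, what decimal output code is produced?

642

Full-scale range = 1.75 V − (0.33 V) = 1.42 V. LSB = 1.42 V / 2^12 ≈ 346.7 µV.
V_in − V_min = 0.552797 − (0.33) = 0.222797 V.
Divide by LSB: 0.222797 × 4096/1.42 = 642.6595.
Truncating gives code 642.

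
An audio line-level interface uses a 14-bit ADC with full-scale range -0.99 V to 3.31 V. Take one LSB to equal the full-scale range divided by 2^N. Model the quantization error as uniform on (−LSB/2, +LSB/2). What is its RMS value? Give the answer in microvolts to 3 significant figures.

Full-scale range = 3.31 V − (-0.99 V) = 4.3 V.
LSB = 4.3 V / 2^14 = 262.45 µV.
V_rms = LSB/√12 = 262.45 µV / √12 = 75.8 µV.

75.8 µV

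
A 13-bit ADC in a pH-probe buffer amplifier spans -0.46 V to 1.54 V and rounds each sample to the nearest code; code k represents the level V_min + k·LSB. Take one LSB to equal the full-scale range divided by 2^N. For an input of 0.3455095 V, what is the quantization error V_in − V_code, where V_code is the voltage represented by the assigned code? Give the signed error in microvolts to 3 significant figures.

+89.6 µV

The full-scale span is 1.54 − (-0.46) = 2 V. LSB = 2 V / 2^13 ≈ 244.1 µV.
Position in LSBs: (0.3455095 − (-0.46)) × 8192/2 = 3299.3669; rounding gives k = 3299.
Reconstructed level: -0.46 + 3299 × 2/8192 V = 0.3454199219 V.
Error = V_in − V_code = 0.3455095 − (0.3454199219) = +89.6 µV.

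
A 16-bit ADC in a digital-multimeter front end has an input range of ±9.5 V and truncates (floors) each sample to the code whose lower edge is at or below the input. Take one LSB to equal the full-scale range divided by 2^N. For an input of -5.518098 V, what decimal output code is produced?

Range = 9.5 − (-9.5) = 19 V. LSB = 19 V / 2^16 ≈ 289.9 µV.
code = ⌊(V_in − V_min)/LSB⌋ = ⌊(V_in − V_min) × 2^16 / range⌋
     = ⌊(-5.518098 − (-9.5)) × 65536 / 19⌋ = ⌊3.981902 × 65536/19⌋
     = ⌊13734.628⌋ = 13734.

13734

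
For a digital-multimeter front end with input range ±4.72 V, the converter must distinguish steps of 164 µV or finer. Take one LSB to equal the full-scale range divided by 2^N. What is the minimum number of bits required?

16 bits

The full-scale span is 4.72 − (-4.72) = 9.44 V.
Need 2^N ≥ 9.44 V / 164 µV = 57560 → N_min = 16.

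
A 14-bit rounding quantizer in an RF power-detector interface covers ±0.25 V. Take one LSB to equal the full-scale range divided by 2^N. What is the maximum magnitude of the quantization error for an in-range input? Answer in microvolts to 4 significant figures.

The full-scale span is 0.25 − (-0.25) = 0.5 V.
LSB = 0.5 V ÷ 2^14 = 0.5/16384 V = 30.5176 µV.
|e|_max = LSB/2 = 15.26 µV.

15.26 µV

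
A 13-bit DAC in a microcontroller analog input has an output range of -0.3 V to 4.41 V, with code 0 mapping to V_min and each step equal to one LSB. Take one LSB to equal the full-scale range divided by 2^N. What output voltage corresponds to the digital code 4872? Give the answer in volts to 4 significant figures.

2.501 V

The full-scale span is 4.41 − (-0.3) = 4.71 V. LSB = 4.71 V / 2^13.
Output = V_min + (4872/8192) × range = -0.3 + 0.594727 × 4.71 V
      = -0.3 + 2.80116 = 2.50116 V.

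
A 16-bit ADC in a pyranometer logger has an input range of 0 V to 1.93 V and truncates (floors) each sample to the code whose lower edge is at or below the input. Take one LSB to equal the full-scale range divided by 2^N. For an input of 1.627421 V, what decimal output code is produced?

55261

Range is 1.93 V. LSB = 1.93 V / 2^16 ≈ 29.45 µV.
V_in − V_min = 1.627421 − (0) = 1.627421 V.
Divide by LSB: 1.627421 × 65536/1.93 = 55261.4832.
Truncating gives code 55261.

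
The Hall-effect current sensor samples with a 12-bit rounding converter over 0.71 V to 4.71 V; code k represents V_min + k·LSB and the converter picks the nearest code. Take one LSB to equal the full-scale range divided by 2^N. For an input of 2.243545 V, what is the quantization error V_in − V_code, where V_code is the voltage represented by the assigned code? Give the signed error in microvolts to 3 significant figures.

+342 µV

Range = 4.71 − (0.71) = 4 V. LSB = 4 V / 2^12 ≈ 0.9766 mV.
(2.243545 − (0.71)) / LSB = 1.533545 × 4096/4 = 1570.3501. Nearest integer: k = 1570.
V_code = 0.71 + (1570/4096) × 4 = 2.243203125 V.
V_in − V_code = 2.243545 − (2.243203125) = +342 µV.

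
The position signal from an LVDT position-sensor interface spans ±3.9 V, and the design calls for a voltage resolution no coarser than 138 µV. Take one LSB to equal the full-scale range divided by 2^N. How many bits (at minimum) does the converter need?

16 bits

Range = 3.9 − (-3.9) = 7.8 V.
7.8 V / 138 µV = 56520. Since 2^15 = 32768 and 2^16 = 65536, N = 16.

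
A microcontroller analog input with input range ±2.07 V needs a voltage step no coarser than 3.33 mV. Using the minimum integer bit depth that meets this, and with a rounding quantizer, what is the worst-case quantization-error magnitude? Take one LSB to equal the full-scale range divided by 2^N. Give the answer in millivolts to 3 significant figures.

1.01 mV

Full-scale range = 2.07 V − (-2.07 V) = 4.14 V.
Levels needed ≥ 4.14/3.33 mV = 1243. 2^11 = 2048 suffices, so N_min = 11.
One LSB is 4.14 V / 2048 = 2.0215 mV.
Max error for round-to-nearest is LSB/2 = 1.01 mV.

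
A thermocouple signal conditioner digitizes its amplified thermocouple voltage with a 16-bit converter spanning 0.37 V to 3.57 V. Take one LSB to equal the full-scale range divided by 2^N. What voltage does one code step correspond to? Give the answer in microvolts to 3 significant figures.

48.8 µV

Full-scale range = 3.57 V − (0.37 V) = 3.2 V.
2^16 = 65536 levels.
LSB = 3.2 V / 2^16 = 48.8 µV.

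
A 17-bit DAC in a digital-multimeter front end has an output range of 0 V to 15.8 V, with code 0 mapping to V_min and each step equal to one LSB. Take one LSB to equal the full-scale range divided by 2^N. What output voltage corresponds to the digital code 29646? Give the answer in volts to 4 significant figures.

3.574 V

Full-scale range = 15.8 V. LSB = 15.8 V / 2^17.
V_out = V_min + code × LSB = 0 V + 29646 × 15.8 V / 131072
      = 0 + 3.57366 = 3.57366 V.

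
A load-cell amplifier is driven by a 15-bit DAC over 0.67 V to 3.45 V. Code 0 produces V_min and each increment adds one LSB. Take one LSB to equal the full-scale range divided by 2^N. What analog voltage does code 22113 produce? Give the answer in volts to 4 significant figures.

Span: 3.45 V − (0.67 V) = 2.78 V. LSB = 2.78 V / 2^15.
V_out = 0.67 + 22113 × (2.78/32768) V
      = 0.67 V + 1.87604 V = 2.54604 V.

2.546 V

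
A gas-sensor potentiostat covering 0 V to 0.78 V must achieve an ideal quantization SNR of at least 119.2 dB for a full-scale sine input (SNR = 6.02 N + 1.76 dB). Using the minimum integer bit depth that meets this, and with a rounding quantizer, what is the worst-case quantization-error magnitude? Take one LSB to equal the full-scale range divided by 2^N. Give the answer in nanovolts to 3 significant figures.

V_FS = 0.78 V.
6.02 N + 1.76 ≥ 119.2 gives N ≥ 19.508, so the minimum integer is 20.
One LSB is 0.78 V / 1048576 = 0.74387 µV.
Half an LSB is 372 nV.

372 nV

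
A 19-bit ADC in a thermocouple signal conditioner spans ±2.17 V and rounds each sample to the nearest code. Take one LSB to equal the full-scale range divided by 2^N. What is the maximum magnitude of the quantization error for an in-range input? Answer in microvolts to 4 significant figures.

4.139 µV

The full-scale span is 2.17 − (-2.17) = 4.34 V.
LSB = 4.34 V ÷ 2^19 = 4.34/524288 V = 8.27789 µV.
|e|_max = LSB/2 = 4.139 µV.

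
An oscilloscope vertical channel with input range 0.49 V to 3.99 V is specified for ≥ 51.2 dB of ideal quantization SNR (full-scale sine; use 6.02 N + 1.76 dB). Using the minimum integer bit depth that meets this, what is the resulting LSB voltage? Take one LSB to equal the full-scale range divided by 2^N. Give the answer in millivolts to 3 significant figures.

6.84 mV

The full-scale span is 3.99 − (0.49) = 3.5 V.
6.02 N + 1.76 ≥ 51.2 gives N ≥ 8.213, so the minimum integer is 9.
LSB = 3.5 V ÷ 2^9 = 3.5/512 V = 6.84 mV.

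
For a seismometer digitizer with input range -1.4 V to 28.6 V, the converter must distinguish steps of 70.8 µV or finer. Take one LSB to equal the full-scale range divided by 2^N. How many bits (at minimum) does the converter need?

19 bits

Range = 28.6 − (-1.4) = 30 V.
Required number of levels: 30/70.8 µV = 423730; smallest N with 2^N ≥ that is 19.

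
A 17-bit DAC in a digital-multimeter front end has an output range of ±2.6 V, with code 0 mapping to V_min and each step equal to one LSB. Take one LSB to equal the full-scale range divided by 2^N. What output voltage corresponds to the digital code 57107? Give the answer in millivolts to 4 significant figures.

Span: 2.6 V − (-2.6 V) = 5.2 V. LSB = 5.2 V / 2^17.
V_out = -2.6 + 57107 × (5.2/131072) V
      = -2.6 V + 2.26560 V = -0.334402 V.

-334.4 mV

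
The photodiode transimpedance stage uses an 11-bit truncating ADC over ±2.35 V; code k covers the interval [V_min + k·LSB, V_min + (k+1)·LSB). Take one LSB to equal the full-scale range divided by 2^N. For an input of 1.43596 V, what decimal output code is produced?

1649

The full-scale span is 2.35 − (-2.35) = 4.7 V. LSB = 4.7 V / 2^11 ≈ 2.295 mV.
(V_in − V_min) × 2^11/range = (1.43596 − (-2.35)) × 2048/4.7 = 1649.712.
Floor → code = 1649.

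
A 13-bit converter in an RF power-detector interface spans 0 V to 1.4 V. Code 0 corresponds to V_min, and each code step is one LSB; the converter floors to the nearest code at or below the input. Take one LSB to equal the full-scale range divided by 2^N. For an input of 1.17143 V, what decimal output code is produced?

6854

Span = 1.4 V. LSB = 1.4 V / 2^13 ≈ 170.9 µV.
(V_in − V_min) × 2^13/range = (1.17143 − (0)) × 8192/1.4 = 6854.539.
Floor → code = 6854.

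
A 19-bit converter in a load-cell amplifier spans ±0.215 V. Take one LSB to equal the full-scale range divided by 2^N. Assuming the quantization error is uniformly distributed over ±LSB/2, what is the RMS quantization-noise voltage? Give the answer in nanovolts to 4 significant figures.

The full-scale span is 0.215 − (-0.215) = 0.43 V.
LSB = 0.43 V ÷ 2^19 = 0.43/524288 V = 0.820160 µV.
For a uniform distribution on [−LSB/2, +LSB/2], V_rms = LSB/√12 = 0.820160 µV/3.4641 = 236.8 nV.

236.8 nV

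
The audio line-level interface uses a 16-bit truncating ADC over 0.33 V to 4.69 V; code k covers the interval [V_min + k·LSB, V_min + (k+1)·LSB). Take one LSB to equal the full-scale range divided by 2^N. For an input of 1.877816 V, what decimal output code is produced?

23265

The full-scale span is 4.69 − (0.33) = 4.36 V. LSB = 4.36 V / 2^16 ≈ 66.53 µV.
code = ⌊(V_in − V_min)/LSB⌋ = ⌊(V_in − V_min) × 2^16 / range⌋
     = ⌊(1.877816 − (0.33)) × 65536 / 4.36⌋ = ⌊1.547816 × 65536/4.36⌋
     = ⌊23265.520⌋ = 23265.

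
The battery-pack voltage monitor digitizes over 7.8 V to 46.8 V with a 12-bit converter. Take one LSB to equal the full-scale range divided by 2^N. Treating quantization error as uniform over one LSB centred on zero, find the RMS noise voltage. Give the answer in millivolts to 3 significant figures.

2.75 mV

Range = 46.8 − (7.8) = 39 V.
LSB = 39 V ÷ 2^12 = 39/4096 V = 9.5215 mV.
For a uniform distribution on [−LSB/2, +LSB/2], V_rms = LSB/√12 = 9.5215 mV/3.4641 = 2.75 mV.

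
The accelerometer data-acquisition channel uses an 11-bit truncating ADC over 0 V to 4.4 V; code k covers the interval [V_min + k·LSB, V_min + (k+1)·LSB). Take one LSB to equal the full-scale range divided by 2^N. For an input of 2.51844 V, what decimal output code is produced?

V_FS = 4.4 V. LSB = 4.4 V / 2^11 ≈ 2.148 mV.
V_in − V_min = 2.51844 − (0) = 2.51844 V.
Divide by LSB: 2.51844 × 2048/4.4 = 1172.2193.
Truncating gives code 1172.

1172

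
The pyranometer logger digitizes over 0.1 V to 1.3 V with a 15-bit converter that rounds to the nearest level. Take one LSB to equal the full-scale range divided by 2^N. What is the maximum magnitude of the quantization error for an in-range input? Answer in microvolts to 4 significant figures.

The full-scale span is 1.3 − (0.1) = 1.2 V.
One LSB is 1.2 V / 32768 = 36.6211 µV.
|e|_max = LSB/2 = 18.31 µV.

18.31 µV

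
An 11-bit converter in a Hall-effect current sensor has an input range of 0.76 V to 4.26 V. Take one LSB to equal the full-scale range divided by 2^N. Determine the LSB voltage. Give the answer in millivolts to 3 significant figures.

The full-scale span is 4.26 − (0.76) = 3.5 V.
Number of codes = 2^11 = 2048.
LSB = 3.5 V / 2^11 = 1.71 mV.

1.71 mV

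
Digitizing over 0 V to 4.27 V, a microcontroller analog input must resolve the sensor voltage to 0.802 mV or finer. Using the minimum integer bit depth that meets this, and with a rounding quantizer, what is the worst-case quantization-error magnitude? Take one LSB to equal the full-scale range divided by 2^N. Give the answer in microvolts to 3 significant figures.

261 µV

V_FS = 4.27 V.
Levels needed ≥ 4.27/0.802 mV = 5324. 2^13 = 8192 suffices, so N_min = 13.
Step size = 4.27/8192 V = 0.52124 mV.
|e|_max = LSB/2 = 261 µV.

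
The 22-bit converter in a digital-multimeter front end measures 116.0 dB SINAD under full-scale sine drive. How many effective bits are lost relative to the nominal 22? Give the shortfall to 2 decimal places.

Effective bits = (116.0 − 1.76)/6.02 = 18.9767.
22 − 18.9767 = 3.02 bits below nominal.

3.02 bits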